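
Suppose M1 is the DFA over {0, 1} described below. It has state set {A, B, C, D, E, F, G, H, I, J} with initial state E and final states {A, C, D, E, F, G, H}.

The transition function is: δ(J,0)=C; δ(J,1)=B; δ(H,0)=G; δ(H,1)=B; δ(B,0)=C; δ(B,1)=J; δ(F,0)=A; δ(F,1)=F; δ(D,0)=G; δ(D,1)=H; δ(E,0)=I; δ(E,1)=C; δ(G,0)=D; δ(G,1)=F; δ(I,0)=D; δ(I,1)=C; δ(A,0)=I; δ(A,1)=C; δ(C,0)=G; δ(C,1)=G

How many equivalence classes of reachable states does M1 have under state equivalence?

8

All states are reachable from the start state.
Start with accepting vs non-accepting: {A,C,D,E,F,G,H} | {B,I,J}.
Refine {A,C,D,E,F,G,H} on symbol 0: members go to different blocks, giving {C,D,F,G,H} and {A,E}.
On input 0, block {C,D,F,G,H} splits into {C,D,G,H} and {F}.
Refine {C,D,G,H} on symbol 1: members go to different blocks, giving {C,D} and {G} and {H}.
On input 1, block {C,D} splits into {C} and {D}.
Refine {B,I,J} on symbol 0: members go to different blocks, giving {B,J} and {I}.
The partition is now stable with 8 blocks: {C} | {B,J} | {A,E} | {F} | {G} | {H} | {D} | {I}.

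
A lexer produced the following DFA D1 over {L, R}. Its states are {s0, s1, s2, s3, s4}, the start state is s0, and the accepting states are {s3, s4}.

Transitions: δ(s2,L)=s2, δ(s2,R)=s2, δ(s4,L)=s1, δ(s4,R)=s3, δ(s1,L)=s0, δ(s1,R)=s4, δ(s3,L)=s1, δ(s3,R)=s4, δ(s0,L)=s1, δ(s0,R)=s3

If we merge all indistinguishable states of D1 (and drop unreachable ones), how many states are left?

2

Reachable states from the start: {s0,s1,s3,s4}. Unreachable: {s2} — drop them.
P0 = {s3,s4} | {s0,s1}.
The partition is now stable with 2 blocks: {s3,s4} | {s0,s1}.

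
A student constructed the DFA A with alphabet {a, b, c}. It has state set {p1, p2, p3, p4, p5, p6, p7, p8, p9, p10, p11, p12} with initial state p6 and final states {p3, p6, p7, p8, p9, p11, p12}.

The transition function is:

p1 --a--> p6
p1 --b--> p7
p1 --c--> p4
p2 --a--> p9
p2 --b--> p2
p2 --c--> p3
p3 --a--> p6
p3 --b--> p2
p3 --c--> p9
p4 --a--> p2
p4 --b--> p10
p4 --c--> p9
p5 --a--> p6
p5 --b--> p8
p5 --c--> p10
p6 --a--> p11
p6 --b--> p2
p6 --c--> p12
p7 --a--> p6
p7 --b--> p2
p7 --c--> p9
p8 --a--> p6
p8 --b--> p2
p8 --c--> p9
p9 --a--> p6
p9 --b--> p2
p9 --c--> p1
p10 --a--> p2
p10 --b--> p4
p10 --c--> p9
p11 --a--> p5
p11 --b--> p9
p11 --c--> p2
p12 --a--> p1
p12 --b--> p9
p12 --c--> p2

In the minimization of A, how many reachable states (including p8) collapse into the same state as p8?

Start with accepting vs non-accepting: {p3,p6,p7,p8,p9,p11,p12} | {p1,p2,p4,p5,p10}.
Split {p3,p6,p7,p8,p9,p11,p12} by δ(·,a) → {p3,p6,p7,p8,p9} and {p11,p12}.
Refine {p3,p6,p7,p8,p9} on symbol a: members go to different blocks, giving {p3,p7,p8,p9} and {p6}.
On input c, block {p3,p7,p8,p9} splits into {p3,p7,p8} and {p9}.
On input a, block {p1,p2,p4,p5,p10} splits into {p1,p5} and {p4,p10} and {p2}.
Stable partition: {p3,p7,p8} | {p1,p5} | {p11,p12} | {p6} | {p9} | {p4,p10} | {p2} — 7 equivalence classes.
The equivalence class containing p8 is {p3,p7,p8}, of size 3.

3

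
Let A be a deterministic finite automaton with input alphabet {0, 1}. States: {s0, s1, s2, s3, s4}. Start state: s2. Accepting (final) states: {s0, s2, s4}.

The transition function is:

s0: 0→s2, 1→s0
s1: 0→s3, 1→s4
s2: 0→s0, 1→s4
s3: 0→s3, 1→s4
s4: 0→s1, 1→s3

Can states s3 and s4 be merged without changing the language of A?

All states are reachable from the start state.
Start with accepting vs non-accepting: {s0,s2,s4} | {s1,s3}.
Refine {s0,s2,s4} on symbol 0: members go to different blocks, giving {s0,s2} and {s4}.
On input 1, block {s0,s2} splits into {s0} and {s2}.
No further refinement is possible. Final partition (4 blocks): {s0} | {s1,s3} | {s4} | {s2}.
s3 and s4 end up in different blocks, so they are distinguishable. For instance, the string 'ε' is accepted from only s4.

No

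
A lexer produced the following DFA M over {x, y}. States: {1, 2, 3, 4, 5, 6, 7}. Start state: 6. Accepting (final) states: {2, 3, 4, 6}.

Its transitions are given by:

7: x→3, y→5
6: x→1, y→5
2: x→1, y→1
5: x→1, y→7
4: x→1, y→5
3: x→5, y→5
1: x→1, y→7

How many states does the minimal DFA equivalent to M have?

First remove the unreachable states {2,4}; 5 states remain.
Initial partition by acceptance: {3,6} | {1,5,7}.
Refine {1,5,7} on symbol x: members go to different blocks, giving {1,5} and {7}.
Stable partition: {3,6} | {1,5} | {7} — 3 equivalence classes.

3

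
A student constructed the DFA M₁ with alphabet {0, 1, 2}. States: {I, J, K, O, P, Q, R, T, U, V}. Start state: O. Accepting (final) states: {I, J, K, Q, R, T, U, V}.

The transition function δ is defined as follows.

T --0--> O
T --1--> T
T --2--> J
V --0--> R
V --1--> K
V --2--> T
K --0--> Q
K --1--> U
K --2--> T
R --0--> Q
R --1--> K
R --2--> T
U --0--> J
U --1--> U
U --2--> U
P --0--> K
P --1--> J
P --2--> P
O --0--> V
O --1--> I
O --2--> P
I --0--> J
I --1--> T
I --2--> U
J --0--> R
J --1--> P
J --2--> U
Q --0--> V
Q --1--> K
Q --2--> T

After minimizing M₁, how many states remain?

Every state is reachable, so we keep all 10.
P0 = {I,J,K,Q,R,T,U,V} | {O,P}.
Refine {I,J,K,Q,R,T,U,V} on symbol 0: members go to different blocks, giving {I,J,K,Q,R,U,V} and {T}.
Refine {I,J,K,Q,R,U,V} on symbol 1: members go to different blocks, giving {K,Q,R,U,V} and {J} and {I}.
Split {K,Q,R,U,V} by δ(·,0) → {K,Q,R,V} and {U}.
Refine {K,Q,R,V} on symbol 1: members go to different blocks, giving {Q,R,V} and {K}.
On input 0, block {O,P} splits into {P} and {O}.
No further refinement is possible. Final partition (8 blocks): {Q,R,V} | {P} | {T} | {J} | {I} | {U} | {K} | {O}.

8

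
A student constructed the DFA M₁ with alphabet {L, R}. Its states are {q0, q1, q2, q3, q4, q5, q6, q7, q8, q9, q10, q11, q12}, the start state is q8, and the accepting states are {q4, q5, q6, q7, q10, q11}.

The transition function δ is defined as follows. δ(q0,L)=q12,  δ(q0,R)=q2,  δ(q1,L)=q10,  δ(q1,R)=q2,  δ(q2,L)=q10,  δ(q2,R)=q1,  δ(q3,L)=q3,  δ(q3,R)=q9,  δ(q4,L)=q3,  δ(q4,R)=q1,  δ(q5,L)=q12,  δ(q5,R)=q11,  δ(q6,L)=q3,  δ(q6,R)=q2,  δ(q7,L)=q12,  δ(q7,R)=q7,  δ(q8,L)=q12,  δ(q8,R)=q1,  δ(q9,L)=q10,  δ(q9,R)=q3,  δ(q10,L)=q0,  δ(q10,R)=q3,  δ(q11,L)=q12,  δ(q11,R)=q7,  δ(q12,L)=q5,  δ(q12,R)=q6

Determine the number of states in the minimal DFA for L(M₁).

States {q4} cannot be reached from the start state, so discard them.
Start with accepting vs non-accepting: {q5,q6,q7,q10,q11} | {q0,q1,q2,q3,q8,q9,q12}.
Refine {q5,q6,q7,q10,q11} on symbol R: members go to different blocks, giving {q5,q7,q11} and {q6,q10}.
Split {q0,q1,q2,q3,q8,q9,q12} by δ(·,L) → {q0,q3,q8} and {q1,q2,q9} and {q12}.
On input L, block {q0,q3,q8} splits into {q0,q8} and {q3}.
Refine {q6,q10} on symbol L: members go to different blocks, giving {q6} and {q10}.
Split {q1,q2,q9} by δ(·,R) → {q1,q2} and {q9}.
Stable partition: {q5,q7,q11} | {q0,q8} | {q6} | {q1,q2} | {q12} | {q3} | {q10} | {q9} — 8 equivalence classes.

8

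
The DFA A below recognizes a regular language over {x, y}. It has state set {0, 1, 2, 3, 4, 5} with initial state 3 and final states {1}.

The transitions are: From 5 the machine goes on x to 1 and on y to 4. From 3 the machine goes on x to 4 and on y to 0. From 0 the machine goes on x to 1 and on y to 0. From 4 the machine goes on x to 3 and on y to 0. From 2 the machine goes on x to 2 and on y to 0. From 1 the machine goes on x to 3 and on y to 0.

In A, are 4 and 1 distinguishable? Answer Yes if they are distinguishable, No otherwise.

First remove the unreachable states {2,5}; 4 states remain.
Initial partition by acceptance: {1} | {0,3,4}.
Split {0,3,4} by δ(·,x) → {3,4} and {0}.
The partition is now stable with 3 blocks: {1} | {3,4} | {0}.
4 and 1 end up in different blocks, so they are distinguishable. For instance, the string 'ε' is accepted from only 1.

Yes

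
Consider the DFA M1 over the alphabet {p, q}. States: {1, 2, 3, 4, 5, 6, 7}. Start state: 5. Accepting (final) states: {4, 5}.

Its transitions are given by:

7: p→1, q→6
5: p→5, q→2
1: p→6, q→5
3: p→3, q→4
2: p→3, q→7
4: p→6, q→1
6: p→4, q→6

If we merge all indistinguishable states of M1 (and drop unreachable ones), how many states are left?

Every state is reachable, so we keep all 7.
Initial partition by acceptance: {4,5} | {1,2,3,6,7}.
On input p, block {4,5} splits into {4} and {5}.
Split {1,2,3,6,7} by δ(·,p) → {1,2,3,7} and {6}.
On input p, block {1,2,3,7} splits into {2,3,7} and {1}.
On input p, block {2,3,7} splits into {2,3} and {7}.
Refine {2,3} on symbol q: members go to different blocks, giving {2} and {3}.
No further refinement is possible. Final partition (7 blocks): {4} | {2} | {5} | {6} | {1} | {7} | {3}.

7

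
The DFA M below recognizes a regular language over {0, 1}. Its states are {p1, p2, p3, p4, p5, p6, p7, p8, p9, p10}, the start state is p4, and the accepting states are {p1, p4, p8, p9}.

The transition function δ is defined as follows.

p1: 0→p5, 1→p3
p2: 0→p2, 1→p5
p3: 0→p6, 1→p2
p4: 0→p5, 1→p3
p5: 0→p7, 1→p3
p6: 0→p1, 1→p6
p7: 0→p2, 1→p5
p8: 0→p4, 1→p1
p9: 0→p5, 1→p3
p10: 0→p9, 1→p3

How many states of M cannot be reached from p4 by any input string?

BFS from p4 reaches {p1, p2, p3, p4, p5, p6, p7}; the 3 state(s) p8, p9, p10 are never visited.

3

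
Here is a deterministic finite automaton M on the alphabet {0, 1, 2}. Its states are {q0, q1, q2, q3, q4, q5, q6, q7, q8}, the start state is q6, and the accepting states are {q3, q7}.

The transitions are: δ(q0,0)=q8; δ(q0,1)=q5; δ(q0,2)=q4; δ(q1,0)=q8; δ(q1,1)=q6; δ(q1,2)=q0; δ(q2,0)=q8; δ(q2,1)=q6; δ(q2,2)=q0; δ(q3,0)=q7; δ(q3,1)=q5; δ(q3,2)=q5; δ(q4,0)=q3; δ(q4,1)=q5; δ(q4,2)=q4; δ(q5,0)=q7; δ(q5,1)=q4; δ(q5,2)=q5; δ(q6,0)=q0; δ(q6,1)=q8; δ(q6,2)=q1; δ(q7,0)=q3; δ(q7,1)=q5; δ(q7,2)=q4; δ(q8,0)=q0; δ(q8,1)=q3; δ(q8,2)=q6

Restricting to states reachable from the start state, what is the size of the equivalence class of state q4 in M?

Reachable states from the start: {q0,q1,q3,q4,q5,q6,q7,q8}. Unreachable: {q2} — drop them.
Start with accepting vs non-accepting: {q3,q7} | {q0,q1,q4,q5,q6,q8}.
On input 0, block {q0,q1,q4,q5,q6,q8} splits into {q0,q1,q6,q8} and {q4,q5}.
Refine {q0,q1,q6,q8} on symbol 1: members go to different blocks, giving {q1,q6} and {q0} and {q8}.
Split {q1,q6} by δ(·,0) → {q1} and {q6}.
The partition is now stable with 6 blocks: {q3,q7} | {q1} | {q4,q5} | {q0} | {q8} | {q6}.
State q4 belongs to the block {q4,q5}, which has 2 states.

2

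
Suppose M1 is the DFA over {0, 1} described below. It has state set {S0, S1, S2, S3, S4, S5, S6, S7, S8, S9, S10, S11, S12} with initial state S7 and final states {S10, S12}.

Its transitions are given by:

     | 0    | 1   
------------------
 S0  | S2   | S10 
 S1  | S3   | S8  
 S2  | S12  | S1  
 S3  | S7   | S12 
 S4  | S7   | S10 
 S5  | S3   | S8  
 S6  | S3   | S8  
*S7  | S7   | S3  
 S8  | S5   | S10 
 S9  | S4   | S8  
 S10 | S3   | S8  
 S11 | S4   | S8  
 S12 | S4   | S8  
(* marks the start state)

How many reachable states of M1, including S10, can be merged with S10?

2

First remove the unreachable states {S0,S1,S2,S6,S9,S11}; 7 states remain.
Start with accepting vs non-accepting: {S10,S12} | {S3,S4,S5,S7,S8}.
On input 1, block {S3,S4,S5,S7,S8} splits into {S3,S4,S8} and {S5,S7}.
On input 0, block {S5,S7} splits into {S5} and {S7}.
Refine {S3,S4,S8} on symbol 0: members go to different blocks, giving {S3,S4} and {S8}.
Stable partition: {S10,S12} | {S3,S4} | {S5} | {S7} | {S8} — 5 equivalence classes.
The equivalence class containing S10 is {S10,S12}, of size 2.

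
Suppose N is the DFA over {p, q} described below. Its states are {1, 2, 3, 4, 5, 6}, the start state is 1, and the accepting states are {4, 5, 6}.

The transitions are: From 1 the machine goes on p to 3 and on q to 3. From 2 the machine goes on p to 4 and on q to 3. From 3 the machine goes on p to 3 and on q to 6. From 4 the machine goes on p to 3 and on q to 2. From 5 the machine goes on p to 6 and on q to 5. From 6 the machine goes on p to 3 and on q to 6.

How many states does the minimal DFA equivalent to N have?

Reachable states from the start: {1,3,6}. Unreachable: {2,4,5} — drop them.
P0 = {6} | {1,3}.
On input q, block {1,3} splits into {1} and {3}.
Stable partition: {6} | {1} | {3} — 3 equivalence classes.

3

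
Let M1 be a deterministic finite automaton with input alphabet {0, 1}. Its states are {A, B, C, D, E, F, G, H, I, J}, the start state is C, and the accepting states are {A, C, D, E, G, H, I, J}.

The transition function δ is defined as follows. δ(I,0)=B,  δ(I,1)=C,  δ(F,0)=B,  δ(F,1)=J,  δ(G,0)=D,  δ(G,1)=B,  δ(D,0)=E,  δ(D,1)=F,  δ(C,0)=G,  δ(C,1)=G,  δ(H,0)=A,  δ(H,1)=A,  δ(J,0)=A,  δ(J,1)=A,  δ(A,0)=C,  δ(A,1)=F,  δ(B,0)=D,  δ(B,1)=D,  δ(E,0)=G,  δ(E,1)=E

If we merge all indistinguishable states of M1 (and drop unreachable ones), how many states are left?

Reachable states from the start: {A,B,C,D,E,F,G,J}. Unreachable: {H,I} — drop them.
Initial partition by acceptance: {A,C,D,E,G,J} | {B,F}.
On input 1, block {A,C,D,E,G,J} splits into {A,D,G} and {C,E,J}.
Split {A,D,G} by δ(·,0) → {A,D} and {G}.
Refine {B,F} on symbol 0: members go to different blocks, giving {B} and {F}.
Refine {C,E,J} on symbol 0: members go to different blocks, giving {C,E} and {J}.
On input 1, block {C,E} splits into {C} and {E}.
Split {A,D} by δ(·,0) → {A} and {D}.
Stable partition: {A} | {B} | {C} | {G} | {F} | {J} | {E} | {D} — 8 equivalence classes.

8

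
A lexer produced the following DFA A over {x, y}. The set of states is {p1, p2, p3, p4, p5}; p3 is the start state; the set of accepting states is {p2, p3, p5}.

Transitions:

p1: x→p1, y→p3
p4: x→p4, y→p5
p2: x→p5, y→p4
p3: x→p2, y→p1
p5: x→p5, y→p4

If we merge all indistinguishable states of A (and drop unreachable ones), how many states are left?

2

All states are reachable from the start state.
Start with accepting vs non-accepting: {p2,p3,p5} | {p1,p4}.
No further refinement is possible. Final partition (2 blocks): {p2,p3,p5} | {p1,p4}.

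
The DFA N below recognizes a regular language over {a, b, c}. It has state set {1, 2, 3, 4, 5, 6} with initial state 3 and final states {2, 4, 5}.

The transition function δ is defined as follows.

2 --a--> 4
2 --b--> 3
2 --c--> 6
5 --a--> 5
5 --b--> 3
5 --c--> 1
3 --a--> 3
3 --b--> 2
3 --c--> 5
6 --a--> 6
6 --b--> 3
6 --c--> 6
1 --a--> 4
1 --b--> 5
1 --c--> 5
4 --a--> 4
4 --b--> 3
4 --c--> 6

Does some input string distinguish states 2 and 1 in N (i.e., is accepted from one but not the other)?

P0 = {2,4,5} | {1,3,6}.
On input a, block {1,3,6} splits into {3,6} and {1}.
Split {2,4,5} by δ(·,c) → {2,4} and {5}.
On input b, block {3,6} splits into {3} and {6}.
No further refinement is possible. Final partition (5 blocks): {2,4} | {3} | {1} | {5} | {6}.
2 and 1 end up in different blocks, so they are distinguishable. For instance, the string 'ε' is accepted from only 2.

Yes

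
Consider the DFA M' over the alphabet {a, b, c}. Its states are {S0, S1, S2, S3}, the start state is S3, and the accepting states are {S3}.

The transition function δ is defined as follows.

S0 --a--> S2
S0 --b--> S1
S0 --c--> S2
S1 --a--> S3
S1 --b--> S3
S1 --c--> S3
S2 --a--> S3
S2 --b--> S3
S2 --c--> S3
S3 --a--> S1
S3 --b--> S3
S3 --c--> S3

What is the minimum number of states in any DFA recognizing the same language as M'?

States {S0,S2} cannot be reached from the start state, so discard them.
Initial partition by acceptance: {S3} | {S1}.
Stable partition: {S3} | {S1} — 2 equivalence classes.

2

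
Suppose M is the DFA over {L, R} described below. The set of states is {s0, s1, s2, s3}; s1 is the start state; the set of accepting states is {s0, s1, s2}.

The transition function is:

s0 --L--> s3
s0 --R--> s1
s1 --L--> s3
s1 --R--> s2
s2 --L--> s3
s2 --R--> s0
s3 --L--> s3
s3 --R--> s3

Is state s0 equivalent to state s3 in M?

Start with accepting vs non-accepting: {s0,s1,s2} | {s3}.
The partition is now stable with 2 blocks: {s0,s1,s2} | {s3}.
s0 and s3 end up in different blocks, so they are distinguishable. For instance, the string 'ε' is accepted from only s0.

No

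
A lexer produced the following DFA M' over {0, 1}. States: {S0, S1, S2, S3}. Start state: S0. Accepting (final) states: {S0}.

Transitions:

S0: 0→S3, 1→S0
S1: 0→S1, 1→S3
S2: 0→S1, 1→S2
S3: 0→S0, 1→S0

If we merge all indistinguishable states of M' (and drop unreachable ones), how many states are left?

States {S1,S2} cannot be reached from the start state, so discard them.
Start with accepting vs non-accepting: {S0} | {S3}.
The partition is now stable with 2 blocks: {S0} | {S3}.

2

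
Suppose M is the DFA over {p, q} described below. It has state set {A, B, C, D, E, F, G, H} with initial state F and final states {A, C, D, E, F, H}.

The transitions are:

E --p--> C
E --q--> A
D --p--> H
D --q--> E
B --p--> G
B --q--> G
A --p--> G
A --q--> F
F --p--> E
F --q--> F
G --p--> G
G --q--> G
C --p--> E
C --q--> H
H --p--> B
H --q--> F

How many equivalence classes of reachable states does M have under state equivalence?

States {D} cannot be reached from the start state, so discard them.
P0 = {A,C,E,F,H} | {B,G}.
On input p, block {A,C,E,F,H} splits into {C,E,F} and {A,H}.
Refine {C,E,F} on symbol q: members go to different blocks, giving {C,E} and {F}.
No further refinement is possible. Final partition (4 blocks): {C,E} | {B,G} | {A,H} | {F}.

4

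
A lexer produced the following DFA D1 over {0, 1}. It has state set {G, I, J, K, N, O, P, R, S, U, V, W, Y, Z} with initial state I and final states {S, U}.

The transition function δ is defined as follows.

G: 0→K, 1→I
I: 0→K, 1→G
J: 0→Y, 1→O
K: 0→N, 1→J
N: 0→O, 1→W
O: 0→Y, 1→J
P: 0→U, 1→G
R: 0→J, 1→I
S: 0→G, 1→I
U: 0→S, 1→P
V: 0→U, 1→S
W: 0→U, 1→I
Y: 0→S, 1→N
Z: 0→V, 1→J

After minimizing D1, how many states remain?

First remove the unreachable states {R,V,Z}; 11 states remain.
P0 = {S,U} | {G,I,J,K,N,O,P,W,Y}.
Split {S,U} by δ(·,0) → {S} and {U}.
Refine {G,I,J,K,N,O,P,W,Y} on symbol 0: members go to different blocks, giving {G,I,J,K,N,O} and {P,W} and {Y}.
Split {G,I,J,K,N,O} by δ(·,0) → {G,I,K,N} and {J,O}.
On input 0, block {G,I,K,N} splits into {G,I,K} and {N}.
Split {G,I,K} by δ(·,0) → {G,I} and {K}.
The partition is now stable with 8 blocks: {S} | {G,I} | {U} | {P,W} | {Y} | {J,O} | {N} | {K}.

8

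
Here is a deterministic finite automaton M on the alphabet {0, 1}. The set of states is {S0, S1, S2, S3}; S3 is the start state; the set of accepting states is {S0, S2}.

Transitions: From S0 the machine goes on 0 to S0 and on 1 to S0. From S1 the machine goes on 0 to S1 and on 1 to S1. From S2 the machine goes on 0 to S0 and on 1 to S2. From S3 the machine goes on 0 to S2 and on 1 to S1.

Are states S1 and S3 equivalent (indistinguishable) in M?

All states are reachable from the start state.
P0 = {S0,S2} | {S1,S3}.
Refine {S1,S3} on symbol 0: members go to different blocks, giving {S1} and {S3}.
Stable partition: {S0,S2} | {S1} | {S3} — 3 equivalence classes.
S1 and S3 end up in different blocks, so they are distinguishable. For instance, the string '0' is accepted from only S3.

No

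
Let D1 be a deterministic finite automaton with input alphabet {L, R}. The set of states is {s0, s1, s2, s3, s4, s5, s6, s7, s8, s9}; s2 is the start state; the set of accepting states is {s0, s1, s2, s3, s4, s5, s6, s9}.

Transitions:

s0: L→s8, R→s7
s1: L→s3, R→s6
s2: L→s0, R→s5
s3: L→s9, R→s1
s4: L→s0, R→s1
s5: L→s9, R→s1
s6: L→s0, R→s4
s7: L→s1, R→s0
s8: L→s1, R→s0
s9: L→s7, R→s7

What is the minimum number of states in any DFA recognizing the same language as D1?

5

Every state is reachable, so we keep all 10.
Initial partition by acceptance: {s0,s1,s2,s3,s4,s5,s6,s9} | {s7,s8}.
Split {s0,s1,s2,s3,s4,s5,s6,s9} by δ(·,L) → {s1,s2,s3,s4,s5,s6} and {s0,s9}.
On input L, block {s1,s2,s3,s4,s5,s6} splits into {s2,s3,s4,s5,s6} and {s1}.
Split {s2,s3,s4,s5,s6} by δ(·,R) → {s3,s4,s5} and {s2,s6}.
Stable partition: {s3,s4,s5} | {s7,s8} | {s0,s9} | {s1} | {s2,s6} — 5 equivalence classes.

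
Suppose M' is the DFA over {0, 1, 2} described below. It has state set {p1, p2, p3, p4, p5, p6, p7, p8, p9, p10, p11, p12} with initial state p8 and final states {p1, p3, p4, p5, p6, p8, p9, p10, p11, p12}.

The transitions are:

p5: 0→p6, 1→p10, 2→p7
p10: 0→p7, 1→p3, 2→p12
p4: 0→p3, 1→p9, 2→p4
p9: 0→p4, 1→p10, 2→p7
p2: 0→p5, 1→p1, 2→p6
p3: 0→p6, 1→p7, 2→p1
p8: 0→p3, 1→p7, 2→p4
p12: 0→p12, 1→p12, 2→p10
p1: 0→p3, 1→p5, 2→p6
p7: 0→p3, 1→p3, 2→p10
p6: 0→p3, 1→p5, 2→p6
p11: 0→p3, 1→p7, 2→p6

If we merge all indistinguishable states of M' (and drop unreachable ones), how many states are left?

7

States {p2,p11} cannot be reached from the start state, so discard them.
Initial partition by acceptance: {p1,p3,p4,p5,p6,p8,p9,p10,p12} | {p7}.
On input 0, block {p1,p3,p4,p5,p6,p8,p9,p10,p12} splits into {p1,p3,p4,p5,p6,p8,p9,p12} and {p10}.
Split {p1,p3,p4,p5,p6,p8,p9,p12} by δ(·,1) → {p1,p4,p6,p12} and {p3,p8} and {p5,p9}.
Split {p1,p4,p6,p12} by δ(·,0) → {p1,p4,p6} and {p12}.
On input 0, block {p3,p8} splits into {p3} and {p8}.
No further refinement is possible. Final partition (7 blocks): {p1,p4,p6} | {p7} | {p10} | {p3} | {p5,p9} | {p12} | {p8}.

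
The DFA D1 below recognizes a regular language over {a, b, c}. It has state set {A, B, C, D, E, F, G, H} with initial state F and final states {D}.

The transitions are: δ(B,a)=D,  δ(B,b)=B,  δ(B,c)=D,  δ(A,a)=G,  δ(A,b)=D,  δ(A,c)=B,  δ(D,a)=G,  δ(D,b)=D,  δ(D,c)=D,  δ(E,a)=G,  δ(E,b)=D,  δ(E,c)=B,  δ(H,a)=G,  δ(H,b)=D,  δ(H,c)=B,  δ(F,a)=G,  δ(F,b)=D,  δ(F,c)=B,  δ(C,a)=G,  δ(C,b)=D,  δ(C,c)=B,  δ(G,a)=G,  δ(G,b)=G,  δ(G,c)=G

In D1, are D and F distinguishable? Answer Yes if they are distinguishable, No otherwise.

First remove the unreachable states {A,C,E,H}; 4 states remain.
Start with accepting vs non-accepting: {D} | {B,F,G}.
Refine {B,F,G} on symbol a: members go to different blocks, giving {F,G} and {B}.
On input b, block {F,G} splits into {F} and {G}.
The partition is now stable with 4 blocks: {D} | {F} | {B} | {G}.
D and F end up in different blocks, so they are distinguishable. For instance, the string 'ε' is accepted from only D.

Yes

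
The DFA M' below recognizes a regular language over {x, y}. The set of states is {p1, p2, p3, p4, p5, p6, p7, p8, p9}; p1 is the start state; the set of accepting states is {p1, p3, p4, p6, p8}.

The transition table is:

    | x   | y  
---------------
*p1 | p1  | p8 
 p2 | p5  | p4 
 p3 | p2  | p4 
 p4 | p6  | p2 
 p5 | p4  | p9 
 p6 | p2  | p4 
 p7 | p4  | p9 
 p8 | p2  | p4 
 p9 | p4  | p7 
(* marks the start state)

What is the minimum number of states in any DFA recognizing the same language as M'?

5

Reachable states from the start: {p1,p2,p4,p5,p6,p7,p8,p9}. Unreachable: {p3} — drop them.
Start with accepting vs non-accepting: {p1,p4,p6,p8} | {p2,p5,p7,p9}.
On input x, block {p1,p4,p6,p8} splits into {p1,p4} and {p6,p8}.
Refine {p1,p4} on symbol x: members go to different blocks, giving {p1} and {p4}.
On input x, block {p2,p5,p7,p9} splits into {p5,p7,p9} and {p2}.
Stable partition: {p1} | {p5,p7,p9} | {p6,p8} | {p4} | {p2} — 5 equivalence classes.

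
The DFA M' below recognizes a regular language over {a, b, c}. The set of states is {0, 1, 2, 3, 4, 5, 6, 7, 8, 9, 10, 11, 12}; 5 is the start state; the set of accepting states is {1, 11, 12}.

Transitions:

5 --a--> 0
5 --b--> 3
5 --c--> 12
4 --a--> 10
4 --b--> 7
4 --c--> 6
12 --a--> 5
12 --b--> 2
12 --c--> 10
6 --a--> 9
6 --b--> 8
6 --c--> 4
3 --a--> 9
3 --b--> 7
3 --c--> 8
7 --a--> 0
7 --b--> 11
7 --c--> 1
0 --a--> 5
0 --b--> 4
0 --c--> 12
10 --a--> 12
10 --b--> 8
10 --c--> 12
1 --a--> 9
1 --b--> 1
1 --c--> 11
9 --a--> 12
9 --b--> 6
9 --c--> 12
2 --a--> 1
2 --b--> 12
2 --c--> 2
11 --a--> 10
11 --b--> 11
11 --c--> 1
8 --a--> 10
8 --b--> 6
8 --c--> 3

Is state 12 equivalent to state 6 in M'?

Every state is reachable, so we keep all 13.
Initial partition by acceptance: {1,11,12} | {0,2,3,4,5,6,7,8,9,10}.
Refine {1,11,12} on symbol b: members go to different blocks, giving {1,11} and {12}.
Split {0,2,3,4,5,6,7,8,9,10} by δ(·,a) → {0,3,4,5,6,7,8} and {9,10} and {2}.
Refine {0,3,4,5,6,7,8} on symbol a: members go to different blocks, giving {3,4,6,8} and {0,5,7}.
On input b, block {3,4,6,8} splits into {3,4} and {6,8}.
Refine {0,5,7} on symbol b: members go to different blocks, giving {0,5} and {7}.
No further refinement is possible. Final partition (8 blocks): {1,11} | {3,4} | {12} | {9,10} | {2} | {0,5} | {6,8} | {7}.
12 and 6 end up in different blocks, so they are distinguishable. For instance, the string 'ε' is accepted from only 12.

No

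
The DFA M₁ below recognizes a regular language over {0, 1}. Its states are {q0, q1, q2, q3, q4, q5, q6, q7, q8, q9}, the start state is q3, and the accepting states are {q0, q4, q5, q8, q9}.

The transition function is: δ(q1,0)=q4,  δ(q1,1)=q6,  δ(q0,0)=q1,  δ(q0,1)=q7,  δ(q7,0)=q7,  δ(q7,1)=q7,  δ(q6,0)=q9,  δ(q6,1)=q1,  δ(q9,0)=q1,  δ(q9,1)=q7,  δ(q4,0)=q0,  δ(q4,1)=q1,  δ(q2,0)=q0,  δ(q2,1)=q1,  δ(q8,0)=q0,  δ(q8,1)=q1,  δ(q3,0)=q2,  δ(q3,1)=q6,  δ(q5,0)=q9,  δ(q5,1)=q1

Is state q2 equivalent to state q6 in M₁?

First remove the unreachable states {q5,q8}; 8 states remain.
P0 = {q0,q4,q9} | {q1,q2,q3,q6,q7}.
Refine {q0,q4,q9} on symbol 0: members go to different blocks, giving {q0,q9} and {q4}.
Refine {q1,q2,q3,q6,q7} on symbol 0: members go to different blocks, giving {q2,q6} and {q3,q7} and {q1}.
Refine {q3,q7} on symbol 0: members go to different blocks, giving {q3} and {q7}.
Stable partition: {q0,q9} | {q2,q6} | {q4} | {q3} | {q1} | {q7} — 6 equivalence classes.
q2 and q6 lie in the same block of the stable partition, so they are equivalent — no string distinguishes them.

Yes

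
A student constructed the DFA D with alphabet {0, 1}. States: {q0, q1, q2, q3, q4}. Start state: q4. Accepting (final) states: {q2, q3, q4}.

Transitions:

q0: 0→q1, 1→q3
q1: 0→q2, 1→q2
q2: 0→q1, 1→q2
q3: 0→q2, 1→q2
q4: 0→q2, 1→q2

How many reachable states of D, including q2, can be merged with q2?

1

Reachable states from the start: {q1,q2,q4}. Unreachable: {q0,q3} — drop them.
Start with accepting vs non-accepting: {q2,q4} | {q1}.
Refine {q2,q4} on symbol 0: members go to different blocks, giving {q2} and {q4}.
Stable partition: {q2} | {q1} | {q4} — 3 equivalence classes.
The equivalence class containing q2 is {q2}, of size 1.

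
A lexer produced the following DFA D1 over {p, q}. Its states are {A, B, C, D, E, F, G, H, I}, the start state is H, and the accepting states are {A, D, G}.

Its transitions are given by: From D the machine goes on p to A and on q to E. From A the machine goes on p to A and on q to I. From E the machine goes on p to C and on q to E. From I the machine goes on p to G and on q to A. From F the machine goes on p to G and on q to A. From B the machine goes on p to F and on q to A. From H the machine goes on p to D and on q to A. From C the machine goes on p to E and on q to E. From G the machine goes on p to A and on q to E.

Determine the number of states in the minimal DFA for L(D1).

States {B,F} cannot be reached from the start state, so discard them.
P0 = {A,D,G} | {C,E,H,I}.
Split {C,E,H,I} by δ(·,p) → {C,E} and {H,I}.
On input q, block {A,D,G} splits into {D,G} and {A}.
No further refinement is possible. Final partition (4 blocks): {D,G} | {C,E} | {H,I} | {A}.

4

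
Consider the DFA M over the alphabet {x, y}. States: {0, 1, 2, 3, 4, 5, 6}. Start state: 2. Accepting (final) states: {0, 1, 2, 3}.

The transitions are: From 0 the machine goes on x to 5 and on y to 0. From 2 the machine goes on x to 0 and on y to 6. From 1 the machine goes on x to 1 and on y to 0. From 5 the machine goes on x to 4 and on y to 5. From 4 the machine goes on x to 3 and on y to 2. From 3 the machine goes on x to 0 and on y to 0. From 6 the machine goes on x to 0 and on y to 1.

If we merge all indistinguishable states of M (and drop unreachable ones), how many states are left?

7

Every state is reachable, so we keep all 7.
P0 = {0,1,2,3} | {4,5,6}.
On input x, block {0,1,2,3} splits into {1,2,3} and {0}.
Split {1,2,3} by δ(·,x) → {2,3} and {1}.
On input y, block {2,3} splits into {2} and {3}.
Split {4,5,6} by δ(·,x) → {4} and {5} and {6}.
No further refinement is possible. Final partition (7 blocks): {2} | {4} | {0} | {1} | {3} | {5} | {6}.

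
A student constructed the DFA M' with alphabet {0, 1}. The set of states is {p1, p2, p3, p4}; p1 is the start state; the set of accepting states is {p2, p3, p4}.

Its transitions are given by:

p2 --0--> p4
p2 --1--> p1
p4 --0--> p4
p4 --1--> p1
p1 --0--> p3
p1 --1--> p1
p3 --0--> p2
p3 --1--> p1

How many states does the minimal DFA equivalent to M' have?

2

P0 = {p2,p3,p4} | {p1}.
No further refinement is possible. Final partition (2 blocks): {p2,p3,p4} | {p1}.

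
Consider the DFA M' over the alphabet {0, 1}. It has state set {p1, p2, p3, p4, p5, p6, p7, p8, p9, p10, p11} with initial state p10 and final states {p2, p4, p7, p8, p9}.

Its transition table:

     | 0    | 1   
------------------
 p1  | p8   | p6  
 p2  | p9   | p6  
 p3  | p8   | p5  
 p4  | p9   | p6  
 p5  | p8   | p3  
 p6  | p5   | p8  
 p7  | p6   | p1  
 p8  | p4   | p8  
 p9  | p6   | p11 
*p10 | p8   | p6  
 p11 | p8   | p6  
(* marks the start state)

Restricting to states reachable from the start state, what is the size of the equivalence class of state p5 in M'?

2

First remove the unreachable states {p1,p2,p7}; 8 states remain.
Initial partition by acceptance: {p4,p8,p9} | {p3,p5,p6,p10,p11}.
Split {p4,p8,p9} by δ(·,0) → {p4,p8} and {p9}.
Refine {p4,p8} on symbol 0: members go to different blocks, giving {p4} and {p8}.
Refine {p3,p5,p6,p10,p11} on symbol 0: members go to different blocks, giving {p3,p5,p10,p11} and {p6}.
Split {p3,p5,p10,p11} by δ(·,1) → {p3,p5} and {p10,p11}.
No further refinement is possible. Final partition (6 blocks): {p4} | {p3,p5} | {p9} | {p8} | {p6} | {p10,p11}.
The equivalence class containing p5 is {p3,p5}, of size 2.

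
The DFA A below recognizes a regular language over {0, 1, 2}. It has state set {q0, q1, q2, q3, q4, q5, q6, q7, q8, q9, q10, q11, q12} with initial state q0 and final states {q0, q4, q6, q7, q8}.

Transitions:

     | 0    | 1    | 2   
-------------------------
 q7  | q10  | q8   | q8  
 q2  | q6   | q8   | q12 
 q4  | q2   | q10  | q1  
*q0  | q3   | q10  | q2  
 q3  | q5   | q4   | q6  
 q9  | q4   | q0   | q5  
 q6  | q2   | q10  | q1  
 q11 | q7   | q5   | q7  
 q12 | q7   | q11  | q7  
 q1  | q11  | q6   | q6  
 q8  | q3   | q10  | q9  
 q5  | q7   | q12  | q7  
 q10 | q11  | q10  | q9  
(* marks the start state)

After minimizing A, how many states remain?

Initial partition by acceptance: {q0,q4,q6,q7,q8} | {q1,q2,q3,q5,q9,q10,q11,q12}.
Refine {q0,q4,q6,q7,q8} on symbol 1: members go to different blocks, giving {q0,q4,q6,q8} and {q7}.
On input 0, block {q1,q2,q3,q5,q9,q10,q11,q12} splits into {q1,q3,q10} and {q5,q11,q12} and {q2,q9}.
On input 0, block {q0,q4,q6,q8} splits into {q0,q8} and {q4,q6}.
Split {q1,q3,q10} by δ(·,1) → {q1,q3} and {q10}.
No further refinement is possible. Final partition (7 blocks): {q0,q8} | {q1,q3} | {q7} | {q5,q11,q12} | {q2,q9} | {q4,q6} | {q10}.

7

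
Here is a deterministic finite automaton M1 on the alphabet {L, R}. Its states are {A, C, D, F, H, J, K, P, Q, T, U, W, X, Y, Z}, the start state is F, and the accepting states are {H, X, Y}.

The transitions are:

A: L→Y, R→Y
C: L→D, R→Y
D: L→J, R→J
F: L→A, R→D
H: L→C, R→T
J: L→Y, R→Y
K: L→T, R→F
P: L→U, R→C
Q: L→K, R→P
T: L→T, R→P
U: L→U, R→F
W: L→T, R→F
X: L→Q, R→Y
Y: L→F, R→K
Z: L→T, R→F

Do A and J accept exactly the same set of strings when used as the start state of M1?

Yes

States {H,Q,W,X,Z} cannot be reached from the start state, so discard them.
Initial partition by acceptance: {Y} | {A,C,D,F,J,K,P,T,U}.
Refine {A,C,D,F,J,K,P,T,U} on symbol L: members go to different blocks, giving {C,D,F,K,P,T,U} and {A,J}.
Refine {C,D,F,K,P,T,U} on symbol L: members go to different blocks, giving {C,K,P,T,U} and {D,F}.
Split {C,K,P,T,U} by δ(·,L) → {K,P,T,U} and {C}.
On input R, block {K,P,T,U} splits into {K,U} and {T} and {P}.
Refine {K,U} on symbol L: members go to different blocks, giving {K} and {U}.
Split {D,F} by δ(·,R) → {F} and {D}.
No further refinement is possible. Final partition (9 blocks): {Y} | {K} | {A,J} | {F} | {C} | {T} | {P} | {U} | {D}.
A and J lie in the same block of the stable partition, so they are equivalent — no string distinguishes them.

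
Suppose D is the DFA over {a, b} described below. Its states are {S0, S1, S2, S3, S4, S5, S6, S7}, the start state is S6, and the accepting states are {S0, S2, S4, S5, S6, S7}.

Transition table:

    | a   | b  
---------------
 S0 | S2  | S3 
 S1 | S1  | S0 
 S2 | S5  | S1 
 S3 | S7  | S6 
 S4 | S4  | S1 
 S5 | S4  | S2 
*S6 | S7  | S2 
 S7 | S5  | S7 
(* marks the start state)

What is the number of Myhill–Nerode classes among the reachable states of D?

All states are reachable from the start state.
Initial partition by acceptance: {S0,S2,S4,S5,S6,S7} | {S1,S3}.
On input b, block {S0,S2,S4,S5,S6,S7} splits into {S0,S2,S4} and {S5,S6,S7}.
On input a, block {S0,S2,S4} splits into {S0,S4} and {S2}.
Refine {S0,S4} on symbol a: members go to different blocks, giving {S0} and {S4}.
Refine {S1,S3} on symbol a: members go to different blocks, giving {S1} and {S3}.
Split {S5,S6,S7} by δ(·,a) → {S6,S7} and {S5}.
On input a, block {S6,S7} splits into {S6} and {S7}.
The partition is now stable with 8 blocks: {S0} | {S1} | {S6} | {S2} | {S4} | {S3} | {S5} | {S7}.

8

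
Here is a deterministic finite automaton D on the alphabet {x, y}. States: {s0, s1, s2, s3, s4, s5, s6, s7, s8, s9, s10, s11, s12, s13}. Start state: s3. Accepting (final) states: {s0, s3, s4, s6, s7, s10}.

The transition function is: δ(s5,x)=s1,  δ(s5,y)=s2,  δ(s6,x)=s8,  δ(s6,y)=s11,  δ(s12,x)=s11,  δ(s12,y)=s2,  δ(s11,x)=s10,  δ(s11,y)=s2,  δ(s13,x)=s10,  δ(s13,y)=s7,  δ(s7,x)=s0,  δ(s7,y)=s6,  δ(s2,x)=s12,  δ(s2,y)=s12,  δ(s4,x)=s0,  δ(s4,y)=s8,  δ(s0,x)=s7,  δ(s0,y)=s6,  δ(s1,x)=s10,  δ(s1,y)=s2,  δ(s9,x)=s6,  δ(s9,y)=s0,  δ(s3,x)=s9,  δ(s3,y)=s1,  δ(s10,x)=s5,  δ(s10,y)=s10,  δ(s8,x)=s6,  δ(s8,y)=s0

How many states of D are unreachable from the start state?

Starting at s3 and following transitions, the reachable set is {s0, s1, s2, s3, s5, s6, s7, s8, s9, s10, s11, s12}. That leaves s4, s13 unreachable — 2 in total.

2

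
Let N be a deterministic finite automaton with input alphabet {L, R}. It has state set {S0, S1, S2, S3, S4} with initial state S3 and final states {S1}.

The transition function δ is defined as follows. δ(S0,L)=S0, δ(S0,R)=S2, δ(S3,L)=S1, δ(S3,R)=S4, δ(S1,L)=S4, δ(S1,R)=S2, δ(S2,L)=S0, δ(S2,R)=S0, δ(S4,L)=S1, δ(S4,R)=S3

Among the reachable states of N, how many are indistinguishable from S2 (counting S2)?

Every state is reachable, so we keep all 5.
P0 = {S1} | {S0,S2,S3,S4}.
On input L, block {S0,S2,S3,S4} splits into {S0,S2} and {S3,S4}.
No further refinement is possible. Final partition (3 blocks): {S1} | {S0,S2} | {S3,S4}.
State S2 belongs to the block {S0,S2}, which has 2 states.

2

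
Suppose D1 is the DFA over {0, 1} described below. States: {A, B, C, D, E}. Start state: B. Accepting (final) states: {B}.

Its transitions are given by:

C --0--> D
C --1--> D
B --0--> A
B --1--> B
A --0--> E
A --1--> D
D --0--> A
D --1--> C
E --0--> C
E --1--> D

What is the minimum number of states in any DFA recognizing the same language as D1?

2

All states are reachable from the start state.
Start with accepting vs non-accepting: {B} | {A,C,D,E}.
The partition is now stable with 2 blocks: {B} | {A,C,D,E}.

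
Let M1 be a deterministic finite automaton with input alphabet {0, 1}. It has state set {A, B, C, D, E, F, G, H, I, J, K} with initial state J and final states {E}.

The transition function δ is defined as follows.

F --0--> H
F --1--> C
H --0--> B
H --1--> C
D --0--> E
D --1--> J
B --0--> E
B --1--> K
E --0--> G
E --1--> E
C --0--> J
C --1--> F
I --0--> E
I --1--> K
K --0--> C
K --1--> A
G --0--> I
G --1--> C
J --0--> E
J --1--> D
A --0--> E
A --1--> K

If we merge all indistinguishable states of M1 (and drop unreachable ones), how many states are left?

All states are reachable from the start state.
Initial partition by acceptance: {E} | {A,B,C,D,F,G,H,I,J,K}.
Refine {A,B,C,D,F,G,H,I,J,K} on symbol 0: members go to different blocks, giving {A,B,D,I,J} and {C,F,G,H,K}.
Refine {A,B,D,I,J} on symbol 1: members go to different blocks, giving {A,B,I} and {D,J}.
Split {C,F,G,H,K} by δ(·,0) → {F,K} and {G,H} and {C}.
Refine {F,K} on symbol 0: members go to different blocks, giving {F} and {K}.
Stable partition: {E} | {A,B,I} | {F} | {D,J} | {G,H} | {C} | {K} — 7 equivalence classes.

7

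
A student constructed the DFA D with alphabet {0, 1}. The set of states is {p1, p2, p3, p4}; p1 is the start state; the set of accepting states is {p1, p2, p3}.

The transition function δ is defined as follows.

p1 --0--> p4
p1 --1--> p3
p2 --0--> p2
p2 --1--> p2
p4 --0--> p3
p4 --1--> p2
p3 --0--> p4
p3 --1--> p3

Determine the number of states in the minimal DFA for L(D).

Every state is reachable, so we keep all 4.
P0 = {p1,p2,p3} | {p4}.
Refine {p1,p2,p3} on symbol 0: members go to different blocks, giving {p1,p3} and {p2}.
Stable partition: {p1,p3} | {p4} | {p2} — 3 equivalence classes.

3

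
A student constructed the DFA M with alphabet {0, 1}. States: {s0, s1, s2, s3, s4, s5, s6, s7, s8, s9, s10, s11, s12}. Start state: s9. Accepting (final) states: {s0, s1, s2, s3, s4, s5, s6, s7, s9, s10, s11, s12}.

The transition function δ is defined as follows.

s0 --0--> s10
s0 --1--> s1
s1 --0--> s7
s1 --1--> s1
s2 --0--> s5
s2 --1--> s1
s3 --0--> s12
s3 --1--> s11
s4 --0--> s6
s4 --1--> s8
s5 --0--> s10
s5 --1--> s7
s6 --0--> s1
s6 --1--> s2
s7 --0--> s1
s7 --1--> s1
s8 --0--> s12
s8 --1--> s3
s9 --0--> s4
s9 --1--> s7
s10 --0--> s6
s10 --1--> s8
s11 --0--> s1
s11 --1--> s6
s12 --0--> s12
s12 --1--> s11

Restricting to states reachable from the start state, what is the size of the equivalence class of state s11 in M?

States {s0} cannot be reached from the start state, so discard them.
Start with accepting vs non-accepting: {s1,s2,s3,s4,s5,s6,s7,s9,s10,s11,s12} | {s8}.
On input 1, block {s1,s2,s3,s4,s5,s6,s7,s9,s10,s11,s12} splits into {s1,s2,s3,s5,s6,s7,s9,s11,s12} and {s4,s10}.
On input 0, block {s1,s2,s3,s5,s6,s7,s9,s11,s12} splits into {s1,s2,s3,s6,s7,s11,s12} and {s5,s9}.
Split {s1,s2,s3,s6,s7,s11,s12} by δ(·,0) → {s1,s3,s6,s7,s11,s12} and {s2}.
On input 1, block {s1,s3,s6,s7,s11,s12} splits into {s1,s3,s7,s11,s12} and {s6}.
On input 1, block {s1,s3,s7,s11,s12} splits into {s1,s3,s7,s12} and {s11}.
Refine {s1,s3,s7,s12} on symbol 1: members go to different blocks, giving {s1,s7} and {s3,s12}.
The partition is now stable with 8 blocks: {s1,s7} | {s8} | {s4,s10} | {s5,s9} | {s2} | {s6} | {s11} | {s3,s12}.
The equivalence class containing s11 is {s11}, of size 1.

1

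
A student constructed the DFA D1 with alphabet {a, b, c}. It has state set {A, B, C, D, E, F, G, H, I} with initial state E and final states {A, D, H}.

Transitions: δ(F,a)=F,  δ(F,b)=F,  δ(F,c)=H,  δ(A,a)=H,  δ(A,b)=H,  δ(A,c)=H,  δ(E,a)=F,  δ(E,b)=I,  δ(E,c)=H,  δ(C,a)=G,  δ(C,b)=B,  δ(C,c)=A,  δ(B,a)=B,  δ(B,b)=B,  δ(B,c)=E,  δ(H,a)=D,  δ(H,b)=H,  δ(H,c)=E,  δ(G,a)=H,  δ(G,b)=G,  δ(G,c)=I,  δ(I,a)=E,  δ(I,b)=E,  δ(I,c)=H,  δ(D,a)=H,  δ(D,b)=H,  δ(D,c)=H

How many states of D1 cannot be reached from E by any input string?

4

No path from E leads to A, B, C, G; the other 5 states are all reachable.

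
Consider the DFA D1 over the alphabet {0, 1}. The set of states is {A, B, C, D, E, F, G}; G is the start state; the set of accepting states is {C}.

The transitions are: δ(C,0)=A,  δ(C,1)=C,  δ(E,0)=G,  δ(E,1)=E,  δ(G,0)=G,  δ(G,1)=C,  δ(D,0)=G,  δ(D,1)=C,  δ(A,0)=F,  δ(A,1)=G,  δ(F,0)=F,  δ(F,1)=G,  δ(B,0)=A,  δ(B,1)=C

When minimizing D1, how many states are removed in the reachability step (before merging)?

Starting at G and following transitions, the reachable set is {A, C, F, G}. That leaves B, D, E unreachable — 3 in total.

3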